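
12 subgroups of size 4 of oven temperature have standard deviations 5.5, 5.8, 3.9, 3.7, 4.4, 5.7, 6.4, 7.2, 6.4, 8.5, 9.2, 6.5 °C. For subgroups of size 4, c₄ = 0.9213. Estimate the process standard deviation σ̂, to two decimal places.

6.62

s̄ = (5.5 + 5.8 + 3.9 + 3.7 + 4.4 + 5.7 + 6.4 + 7.2 + 6.4 + 8.5 + 9.2 + 6.5) / 12 = 6.1000
σ̂ = s̄ / c₄ = 6.1000 / 0.9213 = 6.6211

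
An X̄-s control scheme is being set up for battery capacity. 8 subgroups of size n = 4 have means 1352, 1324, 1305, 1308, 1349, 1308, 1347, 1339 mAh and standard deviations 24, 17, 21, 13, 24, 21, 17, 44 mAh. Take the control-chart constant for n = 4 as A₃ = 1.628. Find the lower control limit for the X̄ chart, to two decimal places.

X̄̄ = (1352 + 1324 + 1305 + 1308 + 1349 + 1308 + 1347 + 1339) / 8 = 1329.0000
s̄ = (24 + 17 + 21 + 13 + 24 + 21 + 17 + 44) / 8 = 22.6250
LCL = X̄̄ − A₃·s̄ = 1329.0000 − 1.628 × 22.6250 = 1292.1665

1292.17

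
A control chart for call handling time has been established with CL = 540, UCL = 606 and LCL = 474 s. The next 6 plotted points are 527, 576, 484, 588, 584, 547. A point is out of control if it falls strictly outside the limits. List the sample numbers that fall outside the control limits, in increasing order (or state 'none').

none

All 6 points lie within [474, 606].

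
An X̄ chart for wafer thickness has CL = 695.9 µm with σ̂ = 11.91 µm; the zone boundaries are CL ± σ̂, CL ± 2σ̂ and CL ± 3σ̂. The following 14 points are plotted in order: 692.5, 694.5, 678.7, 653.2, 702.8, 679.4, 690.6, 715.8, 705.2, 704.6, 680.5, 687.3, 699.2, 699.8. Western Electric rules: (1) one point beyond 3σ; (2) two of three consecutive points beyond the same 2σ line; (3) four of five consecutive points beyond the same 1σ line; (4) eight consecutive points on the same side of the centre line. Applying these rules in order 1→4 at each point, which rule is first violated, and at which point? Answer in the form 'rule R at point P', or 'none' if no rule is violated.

rule 1 at point 4

Zone of each point (C = within 1σ̂, B = 1σ̂–2σ̂, A = 2σ̂–3σ̂, * = beyond 3σ̂; sign = side of CL): 1:-C, 2:-C, 3:-B, 4:-*, 5:+C, 6:-B, 7:-C, 8:+B, 9:+C, 10:+C, 11:-B, 12:-C, 13:+C, 14:+C
Rule 1 (one point beyond the 3σ limits) is satisfied at point 4.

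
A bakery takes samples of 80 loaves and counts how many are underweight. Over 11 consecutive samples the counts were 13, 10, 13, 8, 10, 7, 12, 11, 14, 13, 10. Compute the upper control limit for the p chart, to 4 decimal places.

p̄ = Σdᵢ / (k·n) = 121 / (11 × 80) = 0.13750
UCL = p̄ + 3·√(p̄(1−p̄)/n) = 0.13750 + 3 × √(0.13750×0.86250/80) = 0.13750 + 3 × 0.03850 = 0.25301

0.2530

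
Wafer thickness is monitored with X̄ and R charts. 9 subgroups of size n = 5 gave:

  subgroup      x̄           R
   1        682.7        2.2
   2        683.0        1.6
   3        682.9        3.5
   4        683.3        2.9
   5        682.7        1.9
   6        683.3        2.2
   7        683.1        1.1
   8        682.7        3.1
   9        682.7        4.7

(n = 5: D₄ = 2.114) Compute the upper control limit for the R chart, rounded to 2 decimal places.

R̄ = (2.2 + 1.6 + 3.5 + 2.9 + 1.9 + 2.2 + 1.1 + 3.1 + 4.7) / 9 = 23.2000 / 9 = 2.5778
UCL_R = D₄·R̄ = 2.114 × 2.5778 = 5.4494

5.45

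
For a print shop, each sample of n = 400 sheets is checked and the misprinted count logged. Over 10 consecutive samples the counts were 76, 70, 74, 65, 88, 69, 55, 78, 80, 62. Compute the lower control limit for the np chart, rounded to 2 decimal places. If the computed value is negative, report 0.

p̄ = Σdᵢ / (k·n) = 717 / (10 × 400) = 0.17925
LCL = np̄ − 3·√(np̄(1−p̄)) = 71.7000 − 3 × 7.6712 = 48.6863

48.69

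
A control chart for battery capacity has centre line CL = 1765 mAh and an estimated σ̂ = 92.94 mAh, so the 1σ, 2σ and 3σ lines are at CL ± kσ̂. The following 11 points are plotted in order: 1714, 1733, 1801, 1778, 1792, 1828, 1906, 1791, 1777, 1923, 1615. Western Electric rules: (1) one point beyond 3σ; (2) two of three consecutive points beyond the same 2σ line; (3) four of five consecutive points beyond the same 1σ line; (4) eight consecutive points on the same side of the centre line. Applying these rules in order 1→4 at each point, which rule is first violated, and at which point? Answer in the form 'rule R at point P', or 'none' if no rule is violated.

rule 4 at point 10

Zone of each point (C = within 1σ̂, B = 1σ̂–2σ̂, A = 2σ̂–3σ̂, * = beyond 3σ̂; sign = side of CL): 1:-C, 2:-C, 3:+C, 4:+C, 5:+C, 6:+C, 7:+B, 8:+C, 9:+C, 10:+B, 11:-B
Rule 4 (eight consecutive points on the same side of the centre line) is satisfied at point 10.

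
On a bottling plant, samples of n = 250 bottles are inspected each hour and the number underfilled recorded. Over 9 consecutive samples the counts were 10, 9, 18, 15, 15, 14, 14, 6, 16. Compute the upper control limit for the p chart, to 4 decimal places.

0.0941

p̄ = Σdᵢ / (k·n) = 117 / (9 × 250) = 0.05200
UCL = p̄ + 3·√(p̄(1−p̄)/n) = 0.05200 + 3 × √(0.05200×0.94800/250) = 0.05200 + 3 × 0.01404 = 0.09413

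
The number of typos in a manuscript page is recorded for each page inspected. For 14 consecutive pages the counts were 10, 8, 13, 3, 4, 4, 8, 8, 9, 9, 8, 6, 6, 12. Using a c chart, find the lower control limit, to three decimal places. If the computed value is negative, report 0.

c̄ = (10 + 8 + 13 + 3 + 4 + 4 + 8 + 8 + 9 + 9 + 8 + 6 + 6 + 12) / 14 = 108 / 14 = 7.7143
LCL = c̄ − 3√c̄ = 7.7143 − 3 × 2.7775 = -0.6181 → 0 (cannot be negative)

0.000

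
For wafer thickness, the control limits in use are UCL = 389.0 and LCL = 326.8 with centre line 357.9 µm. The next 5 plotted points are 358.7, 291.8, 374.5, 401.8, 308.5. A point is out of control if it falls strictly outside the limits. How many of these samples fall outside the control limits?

3

Compare each point to [326.8, 389.0]: sample 2 = 291.8 < LCL; sample 4 = 401.8 > UCL; sample 5 = 308.5 < LCL.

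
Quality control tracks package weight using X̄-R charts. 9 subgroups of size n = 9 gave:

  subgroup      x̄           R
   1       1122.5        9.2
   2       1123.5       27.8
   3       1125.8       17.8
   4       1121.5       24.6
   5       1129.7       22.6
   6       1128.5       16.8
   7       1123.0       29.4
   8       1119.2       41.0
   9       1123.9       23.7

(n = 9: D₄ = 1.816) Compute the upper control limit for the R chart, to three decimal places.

42.958

R̄ = (9.2 + 27.8 + 17.8 + 24.6 + 22.6 + 16.8 + 29.4 + 41.0 + 23.7) / 9 = 212.9000 / 9 = 23.6556
UCL_R = D₄·R̄ = 1.816 × 23.6556 = 42.9585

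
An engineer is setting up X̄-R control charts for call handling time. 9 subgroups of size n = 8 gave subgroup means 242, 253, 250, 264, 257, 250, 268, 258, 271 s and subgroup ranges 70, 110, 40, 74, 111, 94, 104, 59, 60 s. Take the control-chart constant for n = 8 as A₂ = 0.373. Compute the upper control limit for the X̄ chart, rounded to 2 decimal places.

286.92

X̄̄ = (242 + 253 + 250 + 264 + 257 + 250 + 268 + 258 + 271) / 9 = 2313.0000 / 9 = 257.0000
R̄ = (70 + 110 + 40 + 74 + 111 + 94 + 104 + 59 + 60) / 9 = 722.0000 / 9 = 80.2222
UCL = X̄̄ + A₂·R̄ = 257.0000 + 0.373 × 80.2222 = 286.9229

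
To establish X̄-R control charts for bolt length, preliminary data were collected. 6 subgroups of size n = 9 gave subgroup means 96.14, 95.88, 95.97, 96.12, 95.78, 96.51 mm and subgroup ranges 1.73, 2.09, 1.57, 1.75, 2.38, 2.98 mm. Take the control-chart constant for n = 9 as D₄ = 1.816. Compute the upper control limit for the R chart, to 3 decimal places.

R̄ = (1.73 + 2.09 + 1.57 + 1.75 + 2.38 + 2.98) / 6 = 12.5000 / 6 = 2.0833
UCL_R = D₄·R̄ = 1.816 × 2.0833 = 3.7833

3.783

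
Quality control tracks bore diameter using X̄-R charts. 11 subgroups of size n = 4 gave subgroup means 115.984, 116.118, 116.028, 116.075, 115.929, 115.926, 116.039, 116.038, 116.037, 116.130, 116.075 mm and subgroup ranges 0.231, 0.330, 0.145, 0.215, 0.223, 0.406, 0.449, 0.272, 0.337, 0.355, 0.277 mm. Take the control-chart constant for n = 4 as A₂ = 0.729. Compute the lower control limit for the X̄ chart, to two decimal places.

115.82

X̄̄ = (115.984 + 116.118 + 116.028 + 116.075 + 115.929 + 115.926 + 116.039 + 116.038 + 116.037 + 116.130 + 116.075) / 11 = 1276.3790 / 11 = 116.0345
R̄ = (0.231 + 0.330 + 0.145 + 0.215 + 0.223 + 0.406 + 0.449 + 0.272 + 0.337 + 0.355 + 0.277) / 11 = 3.2400 / 11 = 0.2945
LCL = X̄̄ − A₂·R̄ = 116.0345 − 0.729 × 0.2945 = 115.8197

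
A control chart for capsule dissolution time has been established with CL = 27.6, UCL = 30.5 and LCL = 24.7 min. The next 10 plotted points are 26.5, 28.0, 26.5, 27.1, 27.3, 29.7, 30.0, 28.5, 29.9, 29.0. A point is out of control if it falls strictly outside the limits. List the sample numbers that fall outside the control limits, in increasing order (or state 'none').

All 10 points lie within [24.7, 30.5].

none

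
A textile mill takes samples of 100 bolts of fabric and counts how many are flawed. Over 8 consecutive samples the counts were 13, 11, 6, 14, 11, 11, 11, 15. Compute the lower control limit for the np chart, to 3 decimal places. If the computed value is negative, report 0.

1.929

p̄ = Σdᵢ / (k·n) = 92 / (8 × 100) = 0.11500
LCL = np̄ − 3·√(np̄(1−p̄)) = 11.5000 − 3 × 3.1902 = 1.9293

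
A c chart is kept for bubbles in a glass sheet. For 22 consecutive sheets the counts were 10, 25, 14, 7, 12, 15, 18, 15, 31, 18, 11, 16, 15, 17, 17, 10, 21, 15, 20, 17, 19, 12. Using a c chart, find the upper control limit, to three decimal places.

28.187

c̄ = (10 + 25 + 14 + 7 + 12 + 15 + 18 + 15 + 31 + 18 + 11 + 16 + 15 + 17 + 17 + 10 + 21 + 15 + 20 + 17 + 19 + 12) / 22 = 355 / 22 = 16.1364
UCL = c̄ + 3√c̄ = 16.1364 + 3 × √16.1364 = 16.1364 + 3 × 4.0170 = 28.1874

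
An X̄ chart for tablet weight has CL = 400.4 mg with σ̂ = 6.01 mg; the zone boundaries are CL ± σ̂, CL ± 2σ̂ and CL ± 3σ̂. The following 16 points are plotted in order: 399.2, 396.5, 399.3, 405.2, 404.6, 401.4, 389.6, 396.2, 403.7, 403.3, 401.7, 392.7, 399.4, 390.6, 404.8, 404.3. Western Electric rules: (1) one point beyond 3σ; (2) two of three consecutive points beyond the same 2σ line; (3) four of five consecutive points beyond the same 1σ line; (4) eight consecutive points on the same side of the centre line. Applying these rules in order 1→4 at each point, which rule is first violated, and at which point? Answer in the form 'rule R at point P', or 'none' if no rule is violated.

Zone of each point (C = within 1σ̂, B = 1σ̂–2σ̂, A = 2σ̂–3σ̂, * = beyond 3σ̂; sign = side of CL): 1:-C, 2:-C, 3:-C, 4:+C, 5:+C, 6:+C, 7:-B, 8:-C, 9:+C, 10:+C, 11:+C, 12:-B, 13:-C, 14:-B, 15:+C, 16:+C
No rule fires across all 16 points.

none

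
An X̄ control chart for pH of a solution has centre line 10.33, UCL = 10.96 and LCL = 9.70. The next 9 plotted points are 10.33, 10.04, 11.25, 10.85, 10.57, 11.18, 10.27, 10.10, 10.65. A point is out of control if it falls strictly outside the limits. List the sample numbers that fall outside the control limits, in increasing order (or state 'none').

Compare each point to [9.70, 10.96]: sample 3 = 11.25 > UCL; sample 6 = 11.18 > UCL.

3, 6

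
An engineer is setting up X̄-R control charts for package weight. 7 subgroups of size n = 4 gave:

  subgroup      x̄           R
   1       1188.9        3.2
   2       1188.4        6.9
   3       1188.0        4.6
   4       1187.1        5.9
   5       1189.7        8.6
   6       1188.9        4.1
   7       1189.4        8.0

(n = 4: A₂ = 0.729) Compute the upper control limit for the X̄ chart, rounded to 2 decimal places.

1192.93

X̄̄ = (1188.9 + 1188.4 + 1188.0 + 1187.1 + 1189.7 + 1188.9 + 1189.4) / 7 = 8320.4000 / 7 = 1188.6286
R̄ = (3.2 + 6.9 + 4.6 + 5.9 + 8.6 + 4.1 + 8.0) / 7 = 41.3000 / 7 = 5.9000
UCL = X̄̄ + A₂·R̄ = 1188.6286 + 0.729 × 5.9000 = 1192.9297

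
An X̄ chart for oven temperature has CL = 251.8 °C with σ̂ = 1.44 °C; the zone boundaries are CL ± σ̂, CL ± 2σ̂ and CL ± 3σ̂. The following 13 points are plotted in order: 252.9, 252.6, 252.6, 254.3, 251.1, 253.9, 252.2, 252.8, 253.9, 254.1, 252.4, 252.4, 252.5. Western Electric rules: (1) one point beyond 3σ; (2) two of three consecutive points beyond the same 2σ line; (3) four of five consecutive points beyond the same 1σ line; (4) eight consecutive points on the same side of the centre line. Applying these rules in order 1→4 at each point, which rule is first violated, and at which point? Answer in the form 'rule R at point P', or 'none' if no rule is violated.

Zone of each point (C = within 1σ̂, B = 1σ̂–2σ̂, A = 2σ̂–3σ̂, * = beyond 3σ̂; sign = side of CL): 1:+C, 2:+C, 3:+C, 4:+B, 5:-C, 6:+B, 7:+C, 8:+C, 9:+B, 10:+B, 11:+C, 12:+C, 13:+C
Rule 4 (eight consecutive points on the same side of the centre line) is satisfied at point 13.

rule 4 at point 13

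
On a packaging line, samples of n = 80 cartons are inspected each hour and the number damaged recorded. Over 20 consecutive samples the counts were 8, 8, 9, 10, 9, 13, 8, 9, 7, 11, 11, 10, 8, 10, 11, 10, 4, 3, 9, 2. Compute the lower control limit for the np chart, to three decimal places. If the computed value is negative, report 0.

0.231

p̄ = Σdᵢ / (k·n) = 170 / (20 × 80) = 0.10625
LCL = np̄ − 3·√(np̄(1−p̄)) = 8.5000 − 3 × 2.7562 = 0.2313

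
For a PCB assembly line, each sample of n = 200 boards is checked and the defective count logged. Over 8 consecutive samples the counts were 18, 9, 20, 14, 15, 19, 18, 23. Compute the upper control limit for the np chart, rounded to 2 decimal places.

p̄ = Σdᵢ / (k·n) = 136 / (8 × 200) = 0.08500
UCL = np̄ + 3·√(np̄(1−p̄)) = 17.0000 + 3 × √(17.0000×0.91500) = 17.0000 + 3 × 3.9440 = 28.8319

28.83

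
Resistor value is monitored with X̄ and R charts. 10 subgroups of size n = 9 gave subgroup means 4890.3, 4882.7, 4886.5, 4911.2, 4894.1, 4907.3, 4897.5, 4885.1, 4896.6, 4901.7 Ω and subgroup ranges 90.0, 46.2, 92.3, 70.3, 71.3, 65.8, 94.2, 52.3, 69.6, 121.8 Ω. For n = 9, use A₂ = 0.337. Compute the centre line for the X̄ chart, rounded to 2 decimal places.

X̄̄ = (4890.3 + 4882.7 + 4886.5 + 4911.2 + 4894.1 + 4907.3 + 4897.5 + 4885.1 + 4896.6 + 4901.7) / 10 = 48953.0000 / 10 = 4895.3000
CL = X̄̄ = 4895.3000

4895.30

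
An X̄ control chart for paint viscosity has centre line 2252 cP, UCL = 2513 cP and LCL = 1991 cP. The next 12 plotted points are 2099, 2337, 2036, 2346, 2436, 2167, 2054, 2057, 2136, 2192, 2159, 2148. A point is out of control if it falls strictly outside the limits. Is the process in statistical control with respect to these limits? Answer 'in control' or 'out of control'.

All 12 points lie within [1991, 2513].

in control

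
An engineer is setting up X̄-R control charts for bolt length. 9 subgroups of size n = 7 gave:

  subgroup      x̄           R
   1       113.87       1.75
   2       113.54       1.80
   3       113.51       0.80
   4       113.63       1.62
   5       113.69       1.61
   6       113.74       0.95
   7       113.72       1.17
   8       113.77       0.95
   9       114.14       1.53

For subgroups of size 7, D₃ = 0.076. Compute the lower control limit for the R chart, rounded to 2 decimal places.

R̄ = (1.75 + 1.80 + 0.80 + 1.62 + 1.61 + 0.95 + 1.17 + 0.95 + 1.53) / 9 = 12.1800 / 9 = 1.3533
LCL_R = D₃·R̄ = 0.076 × 1.3533 = 0.1029

0.10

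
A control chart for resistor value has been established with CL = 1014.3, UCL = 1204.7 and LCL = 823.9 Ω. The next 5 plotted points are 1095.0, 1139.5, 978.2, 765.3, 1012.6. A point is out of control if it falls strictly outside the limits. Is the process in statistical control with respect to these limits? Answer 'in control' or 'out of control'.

Compare each point to [823.9, 1204.7]: sample 4 = 765.3 < LCL.

out of control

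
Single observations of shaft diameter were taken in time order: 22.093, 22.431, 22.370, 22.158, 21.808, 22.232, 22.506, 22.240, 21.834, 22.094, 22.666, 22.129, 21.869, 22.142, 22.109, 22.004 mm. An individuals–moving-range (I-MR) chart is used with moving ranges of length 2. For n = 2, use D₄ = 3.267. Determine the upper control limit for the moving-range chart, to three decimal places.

0.952

Moving ranges: 0.338, 0.061, 0.212, 0.350, 0.424, 0.274, 0.266, 0.406, 0.260, 0.572, 0.537, 0.260, 0.273, 0.033, 0.105; M̄R̄ = 4.3710 / 15 = 0.2914
UCL_MR = D₄·M̄R̄ = 3.267 × 0.2914 = 0.9520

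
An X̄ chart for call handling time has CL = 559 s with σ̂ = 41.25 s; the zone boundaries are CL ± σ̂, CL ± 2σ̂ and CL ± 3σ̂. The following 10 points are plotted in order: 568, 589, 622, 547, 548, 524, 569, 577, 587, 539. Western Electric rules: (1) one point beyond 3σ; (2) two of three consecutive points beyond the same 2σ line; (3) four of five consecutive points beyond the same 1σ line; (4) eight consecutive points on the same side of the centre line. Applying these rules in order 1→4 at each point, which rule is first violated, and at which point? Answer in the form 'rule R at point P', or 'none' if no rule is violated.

none

Zone of each point (C = within 1σ̂, B = 1σ̂–2σ̂, A = 2σ̂–3σ̂, * = beyond 3σ̂; sign = side of CL): 1:+C, 2:+C, 3:+B, 4:-C, 5:-C, 6:-C, 7:+C, 8:+C, 9:+C, 10:-C
No rule fires across all 10 points.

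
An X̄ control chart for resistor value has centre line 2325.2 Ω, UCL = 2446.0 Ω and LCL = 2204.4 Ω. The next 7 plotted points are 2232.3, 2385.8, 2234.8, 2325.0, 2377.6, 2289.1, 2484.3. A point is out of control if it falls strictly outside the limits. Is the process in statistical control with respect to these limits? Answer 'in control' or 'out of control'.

Compare each point to [2204.4, 2446.0]: sample 7 = 2484.3 > UCL.

out of control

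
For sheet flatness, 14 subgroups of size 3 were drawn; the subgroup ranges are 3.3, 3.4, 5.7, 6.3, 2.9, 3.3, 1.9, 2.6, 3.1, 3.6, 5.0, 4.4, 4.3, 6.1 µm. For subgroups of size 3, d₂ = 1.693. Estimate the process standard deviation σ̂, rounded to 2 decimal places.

2.36

R̄ = (3.3 + 3.4 + 5.7 + 6.3 + 2.9 + 3.3 + 1.9 + 2.6 + 3.1 + 3.6 + 5.0 + 4.4 + 4.3 + 6.1) / 14 = 3.9929
σ̂ = R̄ / d₂ = 3.9929 / 1.693 = 2.3585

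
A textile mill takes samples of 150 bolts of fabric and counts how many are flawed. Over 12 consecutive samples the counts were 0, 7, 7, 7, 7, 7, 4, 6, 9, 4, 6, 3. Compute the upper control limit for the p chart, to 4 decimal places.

0.0836

p̄ = Σdᵢ / (k·n) = 67 / (12 × 150) = 0.03722
UCL = p̄ + 3·√(p̄(1−p̄)/n) = 0.03722 + 3 × √(0.03722×0.96278/150) = 0.03722 + 3 × 0.01546 = 0.08359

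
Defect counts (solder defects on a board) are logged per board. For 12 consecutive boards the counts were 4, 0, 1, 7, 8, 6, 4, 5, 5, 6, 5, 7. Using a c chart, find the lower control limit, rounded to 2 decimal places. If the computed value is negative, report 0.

0.00

c̄ = (4 + 0 + 1 + 7 + 8 + 6 + 4 + 5 + 5 + 6 + 5 + 7) / 12 = 58 / 12 = 4.8333
LCL = c̄ − 3√c̄ = 4.8333 − 3 × 2.1985 = -1.7621 → 0 (cannot be negative)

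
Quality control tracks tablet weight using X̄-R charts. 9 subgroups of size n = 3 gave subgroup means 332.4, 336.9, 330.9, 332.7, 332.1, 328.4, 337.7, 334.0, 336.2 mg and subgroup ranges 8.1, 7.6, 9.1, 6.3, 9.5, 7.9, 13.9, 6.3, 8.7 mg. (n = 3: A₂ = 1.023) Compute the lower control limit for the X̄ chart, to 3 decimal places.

X̄̄ = (332.4 + 336.9 + 330.9 + 332.7 + 332.1 + 328.4 + 337.7 + 334.0 + 336.2) / 9 = 3001.3000 / 9 = 333.4778
R̄ = (8.1 + 7.6 + 9.1 + 6.3 + 9.5 + 7.9 + 13.9 + 6.3 + 8.7) / 9 = 77.4000 / 9 = 8.6000
LCL = X̄̄ − A₂·R̄ = 333.4778 − 1.023 × 8.6000 = 324.6800

324.680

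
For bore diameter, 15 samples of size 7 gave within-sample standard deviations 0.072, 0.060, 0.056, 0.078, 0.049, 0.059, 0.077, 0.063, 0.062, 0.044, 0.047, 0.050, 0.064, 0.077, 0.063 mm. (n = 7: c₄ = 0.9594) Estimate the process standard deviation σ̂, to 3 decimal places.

0.064

s̄ = (0.072 + 0.060 + 0.056 + 0.078 + 0.049 + 0.059 + 0.077 + 0.063 + 0.062 + 0.044 + 0.047 + 0.050 + 0.064 + 0.077 + 0.063) / 15 = 0.0614
σ̂ = s̄ / c₄ = 0.0614 / 0.9594 = 0.0640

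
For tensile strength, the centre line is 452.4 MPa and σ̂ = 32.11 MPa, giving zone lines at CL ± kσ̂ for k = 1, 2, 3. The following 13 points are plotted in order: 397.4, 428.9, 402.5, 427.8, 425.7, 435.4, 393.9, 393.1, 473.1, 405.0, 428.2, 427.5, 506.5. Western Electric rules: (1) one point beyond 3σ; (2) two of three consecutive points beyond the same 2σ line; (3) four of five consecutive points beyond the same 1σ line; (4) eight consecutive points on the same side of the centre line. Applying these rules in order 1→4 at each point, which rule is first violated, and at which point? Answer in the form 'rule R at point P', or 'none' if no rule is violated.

rule 4 at point 8

Zone of each point (C = within 1σ̂, B = 1σ̂–2σ̂, A = 2σ̂–3σ̂, * = beyond 3σ̂; sign = side of CL): 1:-B, 2:-C, 3:-B, 4:-C, 5:-C, 6:-C, 7:-B, 8:-B, 9:+C, 10:-B, 11:-C, 12:-C, 13:+B
Rule 4 (eight consecutive points on the same side of the centre line) is satisfied at point 8.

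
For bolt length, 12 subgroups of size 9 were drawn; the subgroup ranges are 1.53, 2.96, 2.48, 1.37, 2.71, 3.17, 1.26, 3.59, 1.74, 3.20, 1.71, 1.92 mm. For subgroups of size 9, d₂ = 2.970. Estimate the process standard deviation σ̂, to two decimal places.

0.78

R̄ = (1.53 + 2.96 + 2.48 + 1.37 + 2.71 + 3.17 + 1.26 + 3.59 + 1.74 + 3.20 + 1.71 + 1.92) / 12 = 2.3033
σ̂ = R̄ / d₂ = 2.3033 / 2.970 = 0.7755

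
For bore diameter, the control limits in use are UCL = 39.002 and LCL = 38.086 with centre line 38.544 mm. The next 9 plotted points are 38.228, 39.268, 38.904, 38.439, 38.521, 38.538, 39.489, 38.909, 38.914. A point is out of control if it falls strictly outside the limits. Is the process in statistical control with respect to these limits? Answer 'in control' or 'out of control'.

out of control

Compare each point to [38.086, 39.002]: sample 2 = 39.268 > UCL; sample 7 = 39.489 > UCL.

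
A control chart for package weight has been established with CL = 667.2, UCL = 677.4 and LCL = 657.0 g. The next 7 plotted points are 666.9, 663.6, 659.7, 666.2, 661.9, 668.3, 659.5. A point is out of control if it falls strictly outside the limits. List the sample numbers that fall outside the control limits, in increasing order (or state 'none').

none

All 7 points lie within [657.0, 677.4].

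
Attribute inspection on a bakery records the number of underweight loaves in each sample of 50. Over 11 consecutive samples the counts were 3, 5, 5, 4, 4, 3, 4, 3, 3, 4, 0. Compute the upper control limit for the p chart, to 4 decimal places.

p̄ = Σdᵢ / (k·n) = 38 / (11 × 50) = 0.06909
UCL = p̄ + 3·√(p̄(1−p̄)/n) = 0.06909 + 3 × √(0.06909×0.93091/50) = 0.06909 + 3 × 0.03587 = 0.17669

0.1767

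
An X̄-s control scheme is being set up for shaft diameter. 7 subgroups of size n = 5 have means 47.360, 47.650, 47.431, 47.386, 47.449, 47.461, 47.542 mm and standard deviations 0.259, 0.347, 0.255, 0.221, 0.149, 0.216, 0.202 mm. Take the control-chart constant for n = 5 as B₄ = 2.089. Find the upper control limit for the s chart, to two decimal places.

s̄ = (0.259 + 0.347 + 0.255 + 0.221 + 0.149 + 0.216 + 0.202) / 7 = 0.2356
UCL_s = B₄·s̄ = 2.089 × 0.2356 = 0.4921

0.49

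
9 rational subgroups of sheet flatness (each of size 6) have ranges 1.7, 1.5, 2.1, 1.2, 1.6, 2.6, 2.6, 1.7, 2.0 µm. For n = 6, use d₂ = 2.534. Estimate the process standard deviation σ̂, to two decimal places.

0.75

R̄ = (1.7 + 1.5 + 2.1 + 1.2 + 1.6 + 2.6 + 2.6 + 1.7 + 2.0) / 9 = 1.8889
σ̂ = R̄ / d₂ = 1.8889 / 2.534 = 0.7454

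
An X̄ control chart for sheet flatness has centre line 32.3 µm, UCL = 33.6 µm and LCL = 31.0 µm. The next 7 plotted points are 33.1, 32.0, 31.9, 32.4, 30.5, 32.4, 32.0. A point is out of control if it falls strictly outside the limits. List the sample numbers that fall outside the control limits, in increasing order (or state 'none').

Compare each point to [31.0, 33.6]: sample 5 = 30.5 < LCL.

5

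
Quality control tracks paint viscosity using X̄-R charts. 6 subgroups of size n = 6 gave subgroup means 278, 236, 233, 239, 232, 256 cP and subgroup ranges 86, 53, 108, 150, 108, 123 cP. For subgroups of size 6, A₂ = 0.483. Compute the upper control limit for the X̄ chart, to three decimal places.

X̄̄ = (278 + 236 + 233 + 239 + 232 + 256) / 6 = 1474.0000 / 6 = 245.6667
R̄ = (86 + 53 + 108 + 150 + 108 + 123) / 6 = 628.0000 / 6 = 104.6667
UCL = X̄̄ + A₂·R̄ = 245.6667 + 0.483 × 104.6667 = 296.2207

296.221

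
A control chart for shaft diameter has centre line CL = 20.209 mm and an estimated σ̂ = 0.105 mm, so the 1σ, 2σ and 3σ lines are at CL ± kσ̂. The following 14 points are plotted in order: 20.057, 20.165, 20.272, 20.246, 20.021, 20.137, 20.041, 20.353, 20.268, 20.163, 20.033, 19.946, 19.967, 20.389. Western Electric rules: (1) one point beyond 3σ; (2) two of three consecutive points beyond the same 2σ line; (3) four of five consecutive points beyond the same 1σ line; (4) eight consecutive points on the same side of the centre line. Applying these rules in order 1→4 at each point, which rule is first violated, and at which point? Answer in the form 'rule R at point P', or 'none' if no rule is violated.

rule 2 at point 13

Zone of each point (C = within 1σ̂, B = 1σ̂–2σ̂, A = 2σ̂–3σ̂, * = beyond 3σ̂; sign = side of CL): 1:-B, 2:-C, 3:+C, 4:+C, 5:-B, 6:-C, 7:-B, 8:+B, 9:+C, 10:-C, 11:-B, 12:-A, 13:-A, 14:+B
Rule 2 (two of three consecutive points beyond the same 2σ limit) is satisfied at point 13.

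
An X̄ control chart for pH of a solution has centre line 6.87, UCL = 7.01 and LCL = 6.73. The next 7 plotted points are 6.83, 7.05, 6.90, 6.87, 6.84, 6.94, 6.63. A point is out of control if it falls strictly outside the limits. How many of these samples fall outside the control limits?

Compare each point to [6.73, 7.01]: sample 2 = 7.05 > UCL; sample 7 = 6.63 < LCL.

2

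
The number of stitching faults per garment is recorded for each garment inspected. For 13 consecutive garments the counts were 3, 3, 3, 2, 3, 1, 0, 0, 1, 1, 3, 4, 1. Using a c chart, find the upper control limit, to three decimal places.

c̄ = (3 + 3 + 3 + 2 + 3 + 1 + 0 + 0 + 1 + 1 + 3 + 4 + 1) / 13 = 25 / 13 = 1.9231
UCL = c̄ + 3√c̄ = 1.9231 + 3 × √1.9231 = 1.9231 + 3 × 1.3868 = 6.0833

6.083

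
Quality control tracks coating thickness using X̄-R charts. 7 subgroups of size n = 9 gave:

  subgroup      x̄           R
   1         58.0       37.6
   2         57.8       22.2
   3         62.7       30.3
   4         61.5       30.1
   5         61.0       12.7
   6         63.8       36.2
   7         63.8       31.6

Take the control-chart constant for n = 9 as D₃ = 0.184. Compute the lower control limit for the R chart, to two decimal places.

5.28

R̄ = (37.6 + 22.2 + 30.3 + 30.1 + 12.7 + 36.2 + 31.6) / 7 = 200.7000 / 7 = 28.6714
LCL_R = D₃·R̄ = 0.184 × 28.6714 = 5.2755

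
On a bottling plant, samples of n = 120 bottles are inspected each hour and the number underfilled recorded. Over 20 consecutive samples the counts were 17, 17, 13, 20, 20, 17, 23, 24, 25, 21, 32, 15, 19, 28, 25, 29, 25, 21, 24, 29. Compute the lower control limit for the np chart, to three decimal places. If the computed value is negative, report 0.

p̄ = Σdᵢ / (k·n) = 444 / (20 × 120) = 0.18500
LCL = np̄ − 3·√(np̄(1−p̄)) = 22.2000 − 3 × 4.2536 = 9.4392

9.439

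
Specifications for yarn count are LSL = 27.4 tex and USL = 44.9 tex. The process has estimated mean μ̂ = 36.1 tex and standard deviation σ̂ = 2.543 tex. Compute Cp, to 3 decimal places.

Cp = (USL − LSL) / (6σ̂) = (44.9 − 27.4) / (6 × 2.543) = 17.5000 / 15.2580 = 1.1469

1.147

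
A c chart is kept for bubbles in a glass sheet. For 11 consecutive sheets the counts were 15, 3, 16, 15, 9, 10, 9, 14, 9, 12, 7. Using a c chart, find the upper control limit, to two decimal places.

20.69

c̄ = (15 + 3 + 16 + 15 + 9 + 10 + 9 + 14 + 9 + 12 + 7) / 11 = 119 / 11 = 10.8182
UCL = c̄ + 3√c̄ = 10.8182 + 3 × √10.8182 = 10.8182 + 3 × 3.2891 = 20.6855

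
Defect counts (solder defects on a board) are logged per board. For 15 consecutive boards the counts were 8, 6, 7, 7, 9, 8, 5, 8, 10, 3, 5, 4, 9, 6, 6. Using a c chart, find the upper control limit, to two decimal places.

14.52

c̄ = (8 + 6 + 7 + 7 + 9 + 8 + 5 + 8 + 10 + 3 + 5 + 4 + 9 + 6 + 6) / 15 = 101 / 15 = 6.7333
UCL = c̄ + 3√c̄ = 6.7333 + 3 × √6.7333 = 6.7333 + 3 × 2.5949 = 14.5179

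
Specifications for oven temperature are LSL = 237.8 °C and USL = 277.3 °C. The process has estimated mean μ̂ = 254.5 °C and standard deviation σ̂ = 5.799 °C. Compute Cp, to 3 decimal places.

Cp = (USL − LSL) / (6σ̂) = (277.3 − 237.8) / (6 × 5.799) = 39.5000 / 34.7940 = 1.1353

1.135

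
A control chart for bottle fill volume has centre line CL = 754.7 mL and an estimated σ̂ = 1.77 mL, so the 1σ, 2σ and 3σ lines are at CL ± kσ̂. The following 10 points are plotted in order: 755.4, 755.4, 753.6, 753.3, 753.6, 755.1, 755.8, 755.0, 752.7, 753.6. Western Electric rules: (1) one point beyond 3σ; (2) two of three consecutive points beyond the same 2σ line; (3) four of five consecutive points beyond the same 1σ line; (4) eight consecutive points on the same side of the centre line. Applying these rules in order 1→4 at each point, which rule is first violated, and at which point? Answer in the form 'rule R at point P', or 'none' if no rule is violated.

none

Zone of each point (C = within 1σ̂, B = 1σ̂–2σ̂, A = 2σ̂–3σ̂, * = beyond 3σ̂; sign = side of CL): 1:+C, 2:+C, 3:-C, 4:-C, 5:-C, 6:+C, 7:+C, 8:+C, 9:-B, 10:-C
No rule fires across all 10 points.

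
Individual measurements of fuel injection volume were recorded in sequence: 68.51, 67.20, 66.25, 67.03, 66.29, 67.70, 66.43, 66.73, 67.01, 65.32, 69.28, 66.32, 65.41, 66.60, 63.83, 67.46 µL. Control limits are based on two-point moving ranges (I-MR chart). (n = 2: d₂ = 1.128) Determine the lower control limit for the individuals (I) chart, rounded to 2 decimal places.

X̄ = (68.51 + 67.20 + 66.25 + 67.03 + 66.29 + 67.70 + 66.43 + 66.73 + 67.01 + 65.32 + 69.28 + 66.32 + 65.41 + 66.60 + 63.83 + 67.46) / 16 = 66.7106
Moving ranges: 1.31, 0.95, 0.78, 0.74, 1.41, 1.27, 0.30, 0.28, 1.69, 3.96, 2.96, 0.91, 1.19, 2.77, 3.63; M̄R̄ = 24.1500 / 15 = 1.6100
LCL = X̄ − 3·M̄R̄/d₂ = 66.7106 − 3 × 1.6100 / 1.128 = 62.4287

62.43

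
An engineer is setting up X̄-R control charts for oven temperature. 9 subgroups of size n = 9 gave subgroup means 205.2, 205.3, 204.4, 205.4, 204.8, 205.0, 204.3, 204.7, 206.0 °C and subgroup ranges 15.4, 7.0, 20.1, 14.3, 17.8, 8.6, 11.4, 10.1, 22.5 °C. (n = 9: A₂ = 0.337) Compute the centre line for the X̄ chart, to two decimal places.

205.01

X̄̄ = (205.2 + 205.3 + 204.4 + 205.4 + 204.8 + 205.0 + 204.3 + 204.7 + 206.0) / 9 = 1845.1000 / 9 = 205.0111
CL = X̄̄ = 205.0111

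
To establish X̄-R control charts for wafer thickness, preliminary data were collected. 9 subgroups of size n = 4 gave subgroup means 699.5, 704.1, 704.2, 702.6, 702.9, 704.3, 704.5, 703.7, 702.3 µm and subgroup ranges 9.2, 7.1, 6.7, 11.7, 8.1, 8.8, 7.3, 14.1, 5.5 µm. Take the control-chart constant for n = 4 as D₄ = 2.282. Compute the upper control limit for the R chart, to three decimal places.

19.904

R̄ = (9.2 + 7.1 + 6.7 + 11.7 + 8.1 + 8.8 + 7.3 + 14.1 + 5.5) / 9 = 78.5000 / 9 = 8.7222
UCL_R = D₄·R̄ = 2.282 × 8.7222 = 19.9041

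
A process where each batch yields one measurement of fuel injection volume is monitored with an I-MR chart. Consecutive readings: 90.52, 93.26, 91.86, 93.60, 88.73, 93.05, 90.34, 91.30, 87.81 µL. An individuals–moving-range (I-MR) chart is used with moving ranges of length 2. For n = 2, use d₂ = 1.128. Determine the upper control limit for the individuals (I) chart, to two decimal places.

X̄ = (90.52 + 93.26 + 91.86 + 93.60 + 88.73 + 93.05 + 90.34 + 91.30 + 87.81) / 9 = 91.1633
Moving ranges: 2.74, 1.40, 1.74, 4.87, 4.32, 2.71, 0.96, 3.49; M̄R̄ = 22.2300 / 8 = 2.7788
UCL = X̄ + 3·M̄R̄/d₂ = 91.1633 + 3 × 2.7788 / 1.128 = 98.5536

98.55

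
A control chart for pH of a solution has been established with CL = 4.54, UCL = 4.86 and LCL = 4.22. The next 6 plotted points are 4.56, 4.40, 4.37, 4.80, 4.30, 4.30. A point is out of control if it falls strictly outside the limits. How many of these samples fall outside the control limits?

All 6 points lie within [4.22, 4.86].

0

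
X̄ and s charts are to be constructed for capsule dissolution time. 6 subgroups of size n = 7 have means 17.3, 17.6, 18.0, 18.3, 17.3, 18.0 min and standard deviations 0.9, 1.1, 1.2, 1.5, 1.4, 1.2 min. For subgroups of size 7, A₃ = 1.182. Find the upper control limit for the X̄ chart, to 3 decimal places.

X̄̄ = (17.3 + 17.6 + 18.0 + 18.3 + 17.3 + 18.0) / 6 = 17.7500
s̄ = (0.9 + 1.1 + 1.2 + 1.5 + 1.4 + 1.2) / 6 = 1.2167
UCL = X̄̄ + A₃·s̄ = 17.7500 + 1.182 × 1.2167 = 19.1881

19.188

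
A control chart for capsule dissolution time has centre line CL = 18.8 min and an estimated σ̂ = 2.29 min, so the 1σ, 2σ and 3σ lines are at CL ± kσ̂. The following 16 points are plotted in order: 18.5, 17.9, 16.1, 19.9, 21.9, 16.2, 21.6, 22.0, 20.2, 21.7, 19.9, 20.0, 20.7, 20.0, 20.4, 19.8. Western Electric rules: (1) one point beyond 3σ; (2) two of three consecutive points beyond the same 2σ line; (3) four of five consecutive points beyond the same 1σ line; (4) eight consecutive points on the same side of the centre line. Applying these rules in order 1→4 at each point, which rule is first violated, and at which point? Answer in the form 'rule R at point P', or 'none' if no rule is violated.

Zone of each point (C = within 1σ̂, B = 1σ̂–2σ̂, A = 2σ̂–3σ̂, * = beyond 3σ̂; sign = side of CL): 1:-C, 2:-C, 3:-B, 4:+C, 5:+B, 6:-B, 7:+B, 8:+B, 9:+C, 10:+B, 11:+C, 12:+C, 13:+C, 14:+C, 15:+C, 16:+C
Rule 4 (eight consecutive points on the same side of the centre line) is satisfied at point 14.

rule 4 at point 14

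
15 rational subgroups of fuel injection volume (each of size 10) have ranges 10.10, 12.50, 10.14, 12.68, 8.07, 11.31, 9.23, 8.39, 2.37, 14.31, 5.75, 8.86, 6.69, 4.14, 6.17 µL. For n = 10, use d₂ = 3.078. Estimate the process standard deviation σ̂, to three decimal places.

R̄ = (10.10 + 12.50 + 10.14 + 12.68 + 8.07 + 11.31 + 9.23 + 8.39 + 2.37 + 14.31 + 5.75 + 8.86 + 6.69 + 4.14 + 6.17) / 15 = 8.7140
σ̂ = R̄ / d₂ = 8.7140 / 3.078 = 2.8311

2.831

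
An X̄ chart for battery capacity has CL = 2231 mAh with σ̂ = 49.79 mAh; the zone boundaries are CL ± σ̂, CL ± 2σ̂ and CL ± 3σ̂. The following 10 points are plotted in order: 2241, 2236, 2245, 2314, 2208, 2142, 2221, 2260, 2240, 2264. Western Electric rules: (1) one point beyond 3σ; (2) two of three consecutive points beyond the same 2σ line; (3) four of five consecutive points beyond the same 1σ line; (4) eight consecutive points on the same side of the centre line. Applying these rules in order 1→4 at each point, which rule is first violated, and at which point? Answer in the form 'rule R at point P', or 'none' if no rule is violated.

Zone of each point (C = within 1σ̂, B = 1σ̂–2σ̂, A = 2σ̂–3σ̂, * = beyond 3σ̂; sign = side of CL): 1:+C, 2:+C, 3:+C, 4:+B, 5:-C, 6:-B, 7:-C, 8:+C, 9:+C, 10:+C
No rule fires across all 10 points.

none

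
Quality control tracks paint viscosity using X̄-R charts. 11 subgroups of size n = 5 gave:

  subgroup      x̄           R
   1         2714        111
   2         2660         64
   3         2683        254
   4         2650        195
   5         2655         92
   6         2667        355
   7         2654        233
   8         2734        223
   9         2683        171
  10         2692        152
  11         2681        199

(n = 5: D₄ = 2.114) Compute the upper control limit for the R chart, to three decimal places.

393.781

R̄ = (111 + 64 + 254 + 195 + 92 + 355 + 233 + 223 + 171 + 152 + 199) / 11 = 2049.0000 / 11 = 186.2727
UCL_R = D₄·R̄ = 2.114 × 186.2727 = 393.7805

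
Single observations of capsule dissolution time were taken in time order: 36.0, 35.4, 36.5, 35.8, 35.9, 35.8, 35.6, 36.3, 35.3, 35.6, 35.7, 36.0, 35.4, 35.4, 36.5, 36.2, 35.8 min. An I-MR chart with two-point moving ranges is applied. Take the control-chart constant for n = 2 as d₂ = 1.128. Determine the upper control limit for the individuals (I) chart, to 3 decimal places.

37.099

X̄ = (36.0 + 35.4 + 36.5 + 35.8 + 35.9 + 35.8 + 35.6 + 36.3 + 35.3 + 35.6 + 35.7 + 36.0 + 35.4 + 35.4 + 36.5 + 36.2 + 35.8) / 17 = 35.8353
Moving ranges: 0.6, 1.1, 0.7, 0.1, 0.1, 0.2, 0.7, 1.0, 0.3, 0.1, 0.3, 0.6, 0.0, 1.1, 0.3, 0.4; M̄R̄ = 7.6000 / 16 = 0.4750
UCL = X̄ + 3·M̄R̄/d₂ = 35.8353 + 3 × 0.4750 / 1.128 = 37.0986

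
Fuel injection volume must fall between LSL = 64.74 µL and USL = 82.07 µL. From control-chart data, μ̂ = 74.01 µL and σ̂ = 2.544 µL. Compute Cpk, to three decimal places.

Cpu = (USL − μ̂) / (3σ̂) = (82.07 − 74.01) / (3 × 2.544) = 1.0561; Cpl = (μ̂ − LSL) / (3σ̂) = (74.01 − 64.74) / (3 × 2.544) = 1.2146; Cpk = min(Cpu, Cpl) = 1.0561

1.056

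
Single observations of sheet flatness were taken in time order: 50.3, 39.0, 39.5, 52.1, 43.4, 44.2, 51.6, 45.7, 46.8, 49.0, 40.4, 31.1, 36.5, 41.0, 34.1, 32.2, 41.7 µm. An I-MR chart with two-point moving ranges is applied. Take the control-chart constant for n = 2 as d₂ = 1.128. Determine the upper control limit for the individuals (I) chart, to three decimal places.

58.328

X̄ = (50.3 + 39.0 + 39.5 + 52.1 + 43.4 + 44.2 + 51.6 + 45.7 + 46.8 + 49.0 + 40.4 + 31.1 + 36.5 + 41.0 + 34.1 + 32.2 + 41.7) / 17 = 42.2706
Moving ranges: 11.3, 0.5, 12.6, 8.7, 0.8, 7.4, 5.9, 1.1, 2.2, 8.6, 9.3, 5.4, 4.5, 6.9, 1.9, 9.5; M̄R̄ = 96.6000 / 16 = 6.0375
UCL = X̄ + 3·M̄R̄/d₂ = 42.2706 + 3 × 6.0375 / 1.128 = 58.3278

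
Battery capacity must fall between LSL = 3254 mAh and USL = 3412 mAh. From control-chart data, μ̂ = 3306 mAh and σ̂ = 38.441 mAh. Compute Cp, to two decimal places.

Cp = (USL − LSL) / (6σ̂) = (3412 − 3254) / (6 × 38.441) = 158.0000 / 230.6460 = 0.6850

0.69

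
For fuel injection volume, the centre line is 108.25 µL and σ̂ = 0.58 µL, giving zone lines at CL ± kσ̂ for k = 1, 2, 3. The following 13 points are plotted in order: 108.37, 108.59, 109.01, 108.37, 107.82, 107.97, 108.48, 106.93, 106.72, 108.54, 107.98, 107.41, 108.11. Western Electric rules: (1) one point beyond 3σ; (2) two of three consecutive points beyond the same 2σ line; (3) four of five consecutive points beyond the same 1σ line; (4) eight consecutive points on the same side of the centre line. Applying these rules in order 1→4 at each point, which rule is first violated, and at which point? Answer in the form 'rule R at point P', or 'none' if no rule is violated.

rule 2 at point 9

Zone of each point (C = within 1σ̂, B = 1σ̂–2σ̂, A = 2σ̂–3σ̂, * = beyond 3σ̂; sign = side of CL): 1:+C, 2:+C, 3:+B, 4:+C, 5:-C, 6:-C, 7:+C, 8:-A, 9:-A, 10:+C, 11:-C, 12:-B, 13:-C
Rule 2 (two of three consecutive points beyond the same 2σ limit) is satisfied at point 9.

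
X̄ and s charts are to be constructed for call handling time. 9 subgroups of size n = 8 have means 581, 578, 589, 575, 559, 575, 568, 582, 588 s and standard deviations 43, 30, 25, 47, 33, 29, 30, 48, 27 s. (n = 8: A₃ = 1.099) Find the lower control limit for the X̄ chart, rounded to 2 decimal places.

X̄̄ = (581 + 578 + 589 + 575 + 559 + 575 + 568 + 582 + 588) / 9 = 577.2222
s̄ = (43 + 30 + 25 + 47 + 33 + 29 + 30 + 48 + 27) / 9 = 34.6667
LCL = X̄̄ − A₃·s̄ = 577.2222 − 1.099 × 34.6667 = 539.1236

539.12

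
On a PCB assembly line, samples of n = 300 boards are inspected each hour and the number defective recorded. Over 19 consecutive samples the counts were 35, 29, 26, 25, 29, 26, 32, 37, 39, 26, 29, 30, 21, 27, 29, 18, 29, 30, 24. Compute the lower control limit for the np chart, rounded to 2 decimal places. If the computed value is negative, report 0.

p̄ = Σdᵢ / (k·n) = 541 / (19 × 300) = 0.09491
LCL = np̄ − 3·√(np̄(1−p̄)) = 28.4737 − 3 × 5.0765 = 13.2441

13.24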